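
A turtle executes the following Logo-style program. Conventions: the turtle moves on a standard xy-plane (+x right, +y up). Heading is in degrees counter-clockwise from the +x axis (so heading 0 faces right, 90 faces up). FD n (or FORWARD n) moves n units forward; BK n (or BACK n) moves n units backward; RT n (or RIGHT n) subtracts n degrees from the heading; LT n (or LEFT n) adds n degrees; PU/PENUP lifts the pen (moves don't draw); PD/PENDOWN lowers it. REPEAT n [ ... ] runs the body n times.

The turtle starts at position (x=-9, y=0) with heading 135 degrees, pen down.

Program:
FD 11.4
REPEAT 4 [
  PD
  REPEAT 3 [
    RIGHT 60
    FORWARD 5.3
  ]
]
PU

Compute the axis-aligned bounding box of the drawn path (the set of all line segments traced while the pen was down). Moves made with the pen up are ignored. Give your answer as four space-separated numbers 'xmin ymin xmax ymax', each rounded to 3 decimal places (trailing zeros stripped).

Executing turtle program step by step:
Start: pos=(-9,0), heading=135, pen down
FD 11.4: (-9,0) -> (-17.061,8.061) [heading=135, draw]
REPEAT 4 [
  -- iteration 1/4 --
  PD: pen down
  REPEAT 3 [
    -- iteration 1/3 --
    RT 60: heading 135 -> 75
    FD 5.3: (-17.061,8.061) -> (-15.689,13.18) [heading=75, draw]
    -- iteration 2/3 --
    RT 60: heading 75 -> 15
    FD 5.3: (-15.689,13.18) -> (-10.57,14.552) [heading=15, draw]
    -- iteration 3/3 --
    RT 60: heading 15 -> 315
    FD 5.3: (-10.57,14.552) -> (-6.822,10.804) [heading=315, draw]
  ]
  -- iteration 2/4 --
  PD: pen down
  REPEAT 3 [
    -- iteration 1/3 --
    RT 60: heading 315 -> 255
    FD 5.3: (-6.822,10.804) -> (-8.194,5.685) [heading=255, draw]
    -- iteration 2/3 --
    RT 60: heading 255 -> 195
    FD 5.3: (-8.194,5.685) -> (-13.313,4.313) [heading=195, draw]
    -- iteration 3/3 --
    RT 60: heading 195 -> 135
    FD 5.3: (-13.313,4.313) -> (-17.061,8.061) [heading=135, draw]
  ]
  -- iteration 3/4 --
  PD: pen down
  REPEAT 3 [
    -- iteration 1/3 --
    RT 60: heading 135 -> 75
    FD 5.3: (-17.061,8.061) -> (-15.689,13.18) [heading=75, draw]
    -- iteration 2/3 --
    RT 60: heading 75 -> 15
    FD 5.3: (-15.689,13.18) -> (-10.57,14.552) [heading=15, draw]
    -- iteration 3/3 --
    RT 60: heading 15 -> 315
    FD 5.3: (-10.57,14.552) -> (-6.822,10.804) [heading=315, draw]
  ]
  -- iteration 4/4 --
  PD: pen down
  REPEAT 3 [
    -- iteration 1/3 --
    RT 60: heading 315 -> 255
    FD 5.3: (-6.822,10.804) -> (-8.194,5.685) [heading=255, draw]
    -- iteration 2/3 --
    RT 60: heading 255 -> 195
    FD 5.3: (-8.194,5.685) -> (-13.313,4.313) [heading=195, draw]
    -- iteration 3/3 --
    RT 60: heading 195 -> 135
    FD 5.3: (-13.313,4.313) -> (-17.061,8.061) [heading=135, draw]
  ]
]
PU: pen up
Final: pos=(-17.061,8.061), heading=135, 13 segment(s) drawn

Segment endpoints: x in {-17.061, -17.061, -15.689, -15.689, -13.313, -13.313, -10.57, -9, -8.194, -8.194, -6.822, -6.822}, y in {0, 4.313, 5.685, 5.685, 8.061, 8.061, 8.061, 10.804, 13.18, 13.18, 14.552, 14.552}
xmin=-17.061, ymin=0, xmax=-6.822, ymax=14.552

Answer: -17.061 0 -6.822 14.552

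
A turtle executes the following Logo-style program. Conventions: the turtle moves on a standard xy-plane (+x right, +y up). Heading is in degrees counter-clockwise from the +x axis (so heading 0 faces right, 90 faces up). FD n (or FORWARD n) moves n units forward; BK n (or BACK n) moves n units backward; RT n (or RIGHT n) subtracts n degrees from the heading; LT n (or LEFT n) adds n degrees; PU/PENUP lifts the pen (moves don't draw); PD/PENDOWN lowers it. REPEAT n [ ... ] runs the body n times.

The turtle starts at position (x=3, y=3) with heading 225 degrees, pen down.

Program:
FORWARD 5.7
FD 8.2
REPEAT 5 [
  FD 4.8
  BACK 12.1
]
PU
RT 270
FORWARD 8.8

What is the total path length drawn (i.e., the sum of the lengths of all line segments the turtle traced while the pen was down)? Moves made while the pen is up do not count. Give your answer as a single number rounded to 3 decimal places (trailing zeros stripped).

Executing turtle program step by step:
Start: pos=(3,3), heading=225, pen down
FD 5.7: (3,3) -> (-1.031,-1.031) [heading=225, draw]
FD 8.2: (-1.031,-1.031) -> (-6.829,-6.829) [heading=225, draw]
REPEAT 5 [
  -- iteration 1/5 --
  FD 4.8: (-6.829,-6.829) -> (-10.223,-10.223) [heading=225, draw]
  BK 12.1: (-10.223,-10.223) -> (-1.667,-1.667) [heading=225, draw]
  -- iteration 2/5 --
  FD 4.8: (-1.667,-1.667) -> (-5.061,-5.061) [heading=225, draw]
  BK 12.1: (-5.061,-5.061) -> (3.495,3.495) [heading=225, draw]
  -- iteration 3/5 --
  FD 4.8: (3.495,3.495) -> (0.101,0.101) [heading=225, draw]
  BK 12.1: (0.101,0.101) -> (8.657,8.657) [heading=225, draw]
  -- iteration 4/5 --
  FD 4.8: (8.657,8.657) -> (5.263,5.263) [heading=225, draw]
  BK 12.1: (5.263,5.263) -> (13.819,13.819) [heading=225, draw]
  -- iteration 5/5 --
  FD 4.8: (13.819,13.819) -> (10.425,10.425) [heading=225, draw]
  BK 12.1: (10.425,10.425) -> (18.981,18.981) [heading=225, draw]
]
PU: pen up
RT 270: heading 225 -> 315
FD 8.8: (18.981,18.981) -> (25.203,12.758) [heading=315, move]
Final: pos=(25.203,12.758), heading=315, 12 segment(s) drawn

Segment lengths:
  seg 1: (3,3) -> (-1.031,-1.031), length = 5.7
  seg 2: (-1.031,-1.031) -> (-6.829,-6.829), length = 8.2
  seg 3: (-6.829,-6.829) -> (-10.223,-10.223), length = 4.8
  seg 4: (-10.223,-10.223) -> (-1.667,-1.667), length = 12.1
  seg 5: (-1.667,-1.667) -> (-5.061,-5.061), length = 4.8
  seg 6: (-5.061,-5.061) -> (3.495,3.495), length = 12.1
  seg 7: (3.495,3.495) -> (0.101,0.101), length = 4.8
  seg 8: (0.101,0.101) -> (8.657,8.657), length = 12.1
  seg 9: (8.657,8.657) -> (5.263,5.263), length = 4.8
  seg 10: (5.263,5.263) -> (13.819,13.819), length = 12.1
  seg 11: (13.819,13.819) -> (10.425,10.425), length = 4.8
  seg 12: (10.425,10.425) -> (18.981,18.981), length = 12.1
Total = 98.4

Answer: 98.4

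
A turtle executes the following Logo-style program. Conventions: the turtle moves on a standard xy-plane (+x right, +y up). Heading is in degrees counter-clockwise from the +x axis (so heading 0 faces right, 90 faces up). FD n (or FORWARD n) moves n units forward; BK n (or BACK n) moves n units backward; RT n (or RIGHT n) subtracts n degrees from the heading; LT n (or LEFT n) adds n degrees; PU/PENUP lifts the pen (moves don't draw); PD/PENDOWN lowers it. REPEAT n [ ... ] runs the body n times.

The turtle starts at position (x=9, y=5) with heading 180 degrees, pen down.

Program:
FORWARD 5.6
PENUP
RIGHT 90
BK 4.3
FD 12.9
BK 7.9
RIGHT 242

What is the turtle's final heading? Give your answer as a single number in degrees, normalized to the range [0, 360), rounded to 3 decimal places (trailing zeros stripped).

Executing turtle program step by step:
Start: pos=(9,5), heading=180, pen down
FD 5.6: (9,5) -> (3.4,5) [heading=180, draw]
PU: pen up
RT 90: heading 180 -> 90
BK 4.3: (3.4,5) -> (3.4,0.7) [heading=90, move]
FD 12.9: (3.4,0.7) -> (3.4,13.6) [heading=90, move]
BK 7.9: (3.4,13.6) -> (3.4,5.7) [heading=90, move]
RT 242: heading 90 -> 208
Final: pos=(3.4,5.7), heading=208, 1 segment(s) drawn

Answer: 208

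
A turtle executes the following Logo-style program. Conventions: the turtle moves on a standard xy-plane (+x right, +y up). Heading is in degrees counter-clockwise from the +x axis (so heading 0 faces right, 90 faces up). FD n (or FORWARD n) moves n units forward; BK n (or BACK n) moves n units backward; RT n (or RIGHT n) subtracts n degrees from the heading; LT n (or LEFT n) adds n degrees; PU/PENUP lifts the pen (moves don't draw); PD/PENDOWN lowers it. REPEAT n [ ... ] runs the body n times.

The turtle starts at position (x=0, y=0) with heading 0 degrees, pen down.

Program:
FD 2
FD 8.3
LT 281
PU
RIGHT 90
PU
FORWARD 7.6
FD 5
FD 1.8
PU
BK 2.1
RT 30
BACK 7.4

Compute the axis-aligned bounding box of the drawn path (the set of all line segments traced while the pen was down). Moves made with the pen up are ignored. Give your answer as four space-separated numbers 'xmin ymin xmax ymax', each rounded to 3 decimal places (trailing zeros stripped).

Executing turtle program step by step:
Start: pos=(0,0), heading=0, pen down
FD 2: (0,0) -> (2,0) [heading=0, draw]
FD 8.3: (2,0) -> (10.3,0) [heading=0, draw]
LT 281: heading 0 -> 281
PU: pen up
RT 90: heading 281 -> 191
PU: pen up
FD 7.6: (10.3,0) -> (2.84,-1.45) [heading=191, move]
FD 5: (2.84,-1.45) -> (-2.069,-2.404) [heading=191, move]
FD 1.8: (-2.069,-2.404) -> (-3.835,-2.748) [heading=191, move]
PU: pen up
BK 2.1: (-3.835,-2.748) -> (-1.774,-2.347) [heading=191, move]
RT 30: heading 191 -> 161
BK 7.4: (-1.774,-2.347) -> (5.223,-4.756) [heading=161, move]
Final: pos=(5.223,-4.756), heading=161, 2 segment(s) drawn

Segment endpoints: x in {0, 2, 10.3}, y in {0}
xmin=0, ymin=0, xmax=10.3, ymax=0

Answer: 0 0 10.3 0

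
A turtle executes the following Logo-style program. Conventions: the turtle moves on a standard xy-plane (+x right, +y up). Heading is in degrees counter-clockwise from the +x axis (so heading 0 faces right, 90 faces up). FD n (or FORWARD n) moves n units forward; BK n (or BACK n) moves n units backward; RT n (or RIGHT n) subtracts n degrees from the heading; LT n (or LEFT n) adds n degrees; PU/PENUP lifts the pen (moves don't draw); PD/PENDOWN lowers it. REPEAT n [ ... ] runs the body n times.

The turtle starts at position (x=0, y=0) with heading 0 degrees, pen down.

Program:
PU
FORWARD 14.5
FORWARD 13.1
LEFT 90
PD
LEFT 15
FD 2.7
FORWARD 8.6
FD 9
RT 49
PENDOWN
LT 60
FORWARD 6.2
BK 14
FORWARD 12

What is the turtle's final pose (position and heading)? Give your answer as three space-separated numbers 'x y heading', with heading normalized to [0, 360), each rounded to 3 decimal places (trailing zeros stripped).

Answer: 20.505 23.383 116

Derivation:
Executing turtle program step by step:
Start: pos=(0,0), heading=0, pen down
PU: pen up
FD 14.5: (0,0) -> (14.5,0) [heading=0, move]
FD 13.1: (14.5,0) -> (27.6,0) [heading=0, move]
LT 90: heading 0 -> 90
PD: pen down
LT 15: heading 90 -> 105
FD 2.7: (27.6,0) -> (26.901,2.608) [heading=105, draw]
FD 8.6: (26.901,2.608) -> (24.675,10.915) [heading=105, draw]
FD 9: (24.675,10.915) -> (22.346,19.608) [heading=105, draw]
RT 49: heading 105 -> 56
PD: pen down
LT 60: heading 56 -> 116
FD 6.2: (22.346,19.608) -> (19.628,25.181) [heading=116, draw]
BK 14: (19.628,25.181) -> (25.765,12.598) [heading=116, draw]
FD 12: (25.765,12.598) -> (20.505,23.383) [heading=116, draw]
Final: pos=(20.505,23.383), heading=116, 6 segment(s) drawn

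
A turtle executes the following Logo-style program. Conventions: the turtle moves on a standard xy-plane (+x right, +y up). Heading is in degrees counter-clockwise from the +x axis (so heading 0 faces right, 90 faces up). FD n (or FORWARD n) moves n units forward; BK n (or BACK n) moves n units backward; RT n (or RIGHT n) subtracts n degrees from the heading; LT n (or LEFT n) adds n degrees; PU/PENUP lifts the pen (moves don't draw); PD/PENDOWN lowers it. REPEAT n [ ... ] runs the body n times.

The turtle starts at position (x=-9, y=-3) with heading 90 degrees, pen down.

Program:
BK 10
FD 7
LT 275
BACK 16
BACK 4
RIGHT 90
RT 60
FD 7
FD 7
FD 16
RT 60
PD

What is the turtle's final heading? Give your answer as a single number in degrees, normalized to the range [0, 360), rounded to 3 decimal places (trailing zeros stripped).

Answer: 155

Derivation:
Executing turtle program step by step:
Start: pos=(-9,-3), heading=90, pen down
BK 10: (-9,-3) -> (-9,-13) [heading=90, draw]
FD 7: (-9,-13) -> (-9,-6) [heading=90, draw]
LT 275: heading 90 -> 5
BK 16: (-9,-6) -> (-24.939,-7.394) [heading=5, draw]
BK 4: (-24.939,-7.394) -> (-28.924,-7.743) [heading=5, draw]
RT 90: heading 5 -> 275
RT 60: heading 275 -> 215
FD 7: (-28.924,-7.743) -> (-34.658,-11.758) [heading=215, draw]
FD 7: (-34.658,-11.758) -> (-40.392,-15.773) [heading=215, draw]
FD 16: (-40.392,-15.773) -> (-53.498,-24.95) [heading=215, draw]
RT 60: heading 215 -> 155
PD: pen down
Final: pos=(-53.498,-24.95), heading=155, 7 segment(s) drawn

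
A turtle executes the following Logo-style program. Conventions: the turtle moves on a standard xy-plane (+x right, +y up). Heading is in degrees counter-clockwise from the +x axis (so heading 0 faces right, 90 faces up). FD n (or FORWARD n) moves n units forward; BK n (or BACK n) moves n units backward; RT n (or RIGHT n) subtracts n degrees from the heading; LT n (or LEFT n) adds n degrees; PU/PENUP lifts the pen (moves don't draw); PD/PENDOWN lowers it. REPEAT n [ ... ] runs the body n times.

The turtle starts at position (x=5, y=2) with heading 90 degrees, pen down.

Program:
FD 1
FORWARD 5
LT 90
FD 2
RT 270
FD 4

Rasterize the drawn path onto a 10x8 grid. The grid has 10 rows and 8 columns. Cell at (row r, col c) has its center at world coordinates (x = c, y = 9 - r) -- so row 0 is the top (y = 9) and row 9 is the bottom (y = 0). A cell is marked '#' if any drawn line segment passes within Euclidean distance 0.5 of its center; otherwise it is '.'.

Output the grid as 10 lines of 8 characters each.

Segment 0: (5,2) -> (5,3)
Segment 1: (5,3) -> (5,8)
Segment 2: (5,8) -> (3,8)
Segment 3: (3,8) -> (3,4)

Answer: ........
...###..
...#.#..
...#.#..
...#.#..
...#.#..
.....#..
.....#..
........
........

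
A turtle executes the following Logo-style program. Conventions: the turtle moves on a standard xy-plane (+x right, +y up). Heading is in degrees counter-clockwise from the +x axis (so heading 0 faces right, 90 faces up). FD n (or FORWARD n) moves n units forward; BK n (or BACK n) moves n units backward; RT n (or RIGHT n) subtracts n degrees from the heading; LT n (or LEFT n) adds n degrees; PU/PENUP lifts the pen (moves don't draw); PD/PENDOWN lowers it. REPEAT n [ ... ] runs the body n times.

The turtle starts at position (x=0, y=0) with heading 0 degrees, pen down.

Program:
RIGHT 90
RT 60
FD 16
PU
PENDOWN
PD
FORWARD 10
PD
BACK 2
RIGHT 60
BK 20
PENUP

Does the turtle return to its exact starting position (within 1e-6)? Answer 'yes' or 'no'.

Executing turtle program step by step:
Start: pos=(0,0), heading=0, pen down
RT 90: heading 0 -> 270
RT 60: heading 270 -> 210
FD 16: (0,0) -> (-13.856,-8) [heading=210, draw]
PU: pen up
PD: pen down
PD: pen down
FD 10: (-13.856,-8) -> (-22.517,-13) [heading=210, draw]
PD: pen down
BK 2: (-22.517,-13) -> (-20.785,-12) [heading=210, draw]
RT 60: heading 210 -> 150
BK 20: (-20.785,-12) -> (-3.464,-22) [heading=150, draw]
PU: pen up
Final: pos=(-3.464,-22), heading=150, 4 segment(s) drawn

Start position: (0, 0)
Final position: (-3.464, -22)
Distance = 22.271; >= 1e-6 -> NOT closed

Answer: no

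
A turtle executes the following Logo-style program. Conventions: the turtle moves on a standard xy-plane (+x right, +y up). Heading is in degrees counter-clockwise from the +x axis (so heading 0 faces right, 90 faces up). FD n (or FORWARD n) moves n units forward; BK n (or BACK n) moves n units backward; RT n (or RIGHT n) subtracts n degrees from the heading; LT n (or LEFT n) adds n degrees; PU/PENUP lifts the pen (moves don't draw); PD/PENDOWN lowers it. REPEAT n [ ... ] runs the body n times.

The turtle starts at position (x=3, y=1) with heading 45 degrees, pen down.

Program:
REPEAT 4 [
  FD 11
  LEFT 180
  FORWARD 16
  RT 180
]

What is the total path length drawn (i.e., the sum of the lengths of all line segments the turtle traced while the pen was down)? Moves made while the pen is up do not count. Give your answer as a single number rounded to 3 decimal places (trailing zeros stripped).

Answer: 108

Derivation:
Executing turtle program step by step:
Start: pos=(3,1), heading=45, pen down
REPEAT 4 [
  -- iteration 1/4 --
  FD 11: (3,1) -> (10.778,8.778) [heading=45, draw]
  LT 180: heading 45 -> 225
  FD 16: (10.778,8.778) -> (-0.536,-2.536) [heading=225, draw]
  RT 180: heading 225 -> 45
  -- iteration 2/4 --
  FD 11: (-0.536,-2.536) -> (7.243,5.243) [heading=45, draw]
  LT 180: heading 45 -> 225
  FD 16: (7.243,5.243) -> (-4.071,-6.071) [heading=225, draw]
  RT 180: heading 225 -> 45
  -- iteration 3/4 --
  FD 11: (-4.071,-6.071) -> (3.707,1.707) [heading=45, draw]
  LT 180: heading 45 -> 225
  FD 16: (3.707,1.707) -> (-7.607,-9.607) [heading=225, draw]
  RT 180: heading 225 -> 45
  -- iteration 4/4 --
  FD 11: (-7.607,-9.607) -> (0.172,-1.828) [heading=45, draw]
  LT 180: heading 45 -> 225
  FD 16: (0.172,-1.828) -> (-11.142,-13.142) [heading=225, draw]
  RT 180: heading 225 -> 45
]
Final: pos=(-11.142,-13.142), heading=45, 8 segment(s) drawn

Segment lengths:
  seg 1: (3,1) -> (10.778,8.778), length = 11
  seg 2: (10.778,8.778) -> (-0.536,-2.536), length = 16
  seg 3: (-0.536,-2.536) -> (7.243,5.243), length = 11
  seg 4: (7.243,5.243) -> (-4.071,-6.071), length = 16
  seg 5: (-4.071,-6.071) -> (3.707,1.707), length = 11
  seg 6: (3.707,1.707) -> (-7.607,-9.607), length = 16
  seg 7: (-7.607,-9.607) -> (0.172,-1.828), length = 11
  seg 8: (0.172,-1.828) -> (-11.142,-13.142), length = 16
Total = 108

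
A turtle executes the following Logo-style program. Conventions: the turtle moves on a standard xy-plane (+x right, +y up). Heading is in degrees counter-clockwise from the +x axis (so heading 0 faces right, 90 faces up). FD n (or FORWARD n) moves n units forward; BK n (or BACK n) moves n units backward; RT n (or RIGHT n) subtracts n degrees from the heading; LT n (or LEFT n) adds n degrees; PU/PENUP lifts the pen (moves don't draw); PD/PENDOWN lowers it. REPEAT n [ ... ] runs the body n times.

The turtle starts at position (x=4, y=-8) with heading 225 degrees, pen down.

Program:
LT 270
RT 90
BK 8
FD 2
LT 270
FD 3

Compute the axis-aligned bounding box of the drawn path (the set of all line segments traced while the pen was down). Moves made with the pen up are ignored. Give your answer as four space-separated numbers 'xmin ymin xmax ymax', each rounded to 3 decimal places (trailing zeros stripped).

Executing turtle program step by step:
Start: pos=(4,-8), heading=225, pen down
LT 270: heading 225 -> 135
RT 90: heading 135 -> 45
BK 8: (4,-8) -> (-1.657,-13.657) [heading=45, draw]
FD 2: (-1.657,-13.657) -> (-0.243,-12.243) [heading=45, draw]
LT 270: heading 45 -> 315
FD 3: (-0.243,-12.243) -> (1.879,-14.364) [heading=315, draw]
Final: pos=(1.879,-14.364), heading=315, 3 segment(s) drawn

Segment endpoints: x in {-1.657, -0.243, 1.879, 4}, y in {-14.364, -13.657, -12.243, -8}
xmin=-1.657, ymin=-14.364, xmax=4, ymax=-8

Answer: -1.657 -14.364 4 -8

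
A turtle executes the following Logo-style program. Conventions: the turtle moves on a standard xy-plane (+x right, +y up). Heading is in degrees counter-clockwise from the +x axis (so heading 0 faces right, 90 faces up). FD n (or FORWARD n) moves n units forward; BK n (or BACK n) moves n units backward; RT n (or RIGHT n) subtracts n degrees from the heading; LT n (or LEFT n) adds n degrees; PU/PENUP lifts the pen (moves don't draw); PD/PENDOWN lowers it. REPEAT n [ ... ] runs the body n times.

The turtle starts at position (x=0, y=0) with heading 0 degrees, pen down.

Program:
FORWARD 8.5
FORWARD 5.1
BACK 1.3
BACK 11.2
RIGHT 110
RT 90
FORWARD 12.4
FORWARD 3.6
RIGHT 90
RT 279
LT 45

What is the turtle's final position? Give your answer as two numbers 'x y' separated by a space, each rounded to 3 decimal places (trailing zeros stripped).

Answer: -13.935 5.472

Derivation:
Executing turtle program step by step:
Start: pos=(0,0), heading=0, pen down
FD 8.5: (0,0) -> (8.5,0) [heading=0, draw]
FD 5.1: (8.5,0) -> (13.6,0) [heading=0, draw]
BK 1.3: (13.6,0) -> (12.3,0) [heading=0, draw]
BK 11.2: (12.3,0) -> (1.1,0) [heading=0, draw]
RT 110: heading 0 -> 250
RT 90: heading 250 -> 160
FD 12.4: (1.1,0) -> (-10.552,4.241) [heading=160, draw]
FD 3.6: (-10.552,4.241) -> (-13.935,5.472) [heading=160, draw]
RT 90: heading 160 -> 70
RT 279: heading 70 -> 151
LT 45: heading 151 -> 196
Final: pos=(-13.935,5.472), heading=196, 6 segment(s) drawn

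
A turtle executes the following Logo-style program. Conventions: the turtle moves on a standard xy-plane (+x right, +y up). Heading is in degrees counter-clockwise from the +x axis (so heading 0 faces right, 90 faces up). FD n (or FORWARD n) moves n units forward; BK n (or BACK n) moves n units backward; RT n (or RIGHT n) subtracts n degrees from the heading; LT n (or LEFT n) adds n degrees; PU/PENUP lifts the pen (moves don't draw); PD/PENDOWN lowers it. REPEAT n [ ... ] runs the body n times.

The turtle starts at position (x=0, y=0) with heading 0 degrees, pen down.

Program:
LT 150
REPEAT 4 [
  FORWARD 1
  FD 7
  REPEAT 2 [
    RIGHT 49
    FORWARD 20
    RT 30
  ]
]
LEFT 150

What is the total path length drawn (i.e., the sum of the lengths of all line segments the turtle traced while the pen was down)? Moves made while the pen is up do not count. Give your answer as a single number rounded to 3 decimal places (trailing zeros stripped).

Answer: 192

Derivation:
Executing turtle program step by step:
Start: pos=(0,0), heading=0, pen down
LT 150: heading 0 -> 150
REPEAT 4 [
  -- iteration 1/4 --
  FD 1: (0,0) -> (-0.866,0.5) [heading=150, draw]
  FD 7: (-0.866,0.5) -> (-6.928,4) [heading=150, draw]
  REPEAT 2 [
    -- iteration 1/2 --
    RT 49: heading 150 -> 101
    FD 20: (-6.928,4) -> (-10.744,23.633) [heading=101, draw]
    RT 30: heading 101 -> 71
    -- iteration 2/2 --
    RT 49: heading 71 -> 22
    FD 20: (-10.744,23.633) -> (7.799,31.125) [heading=22, draw]
    RT 30: heading 22 -> 352
  ]
  -- iteration 2/4 --
  FD 1: (7.799,31.125) -> (8.79,30.986) [heading=352, draw]
  FD 7: (8.79,30.986) -> (15.721,30.011) [heading=352, draw]
  REPEAT 2 [
    -- iteration 1/2 --
    RT 49: heading 352 -> 303
    FD 20: (15.721,30.011) -> (26.614,13.238) [heading=303, draw]
    RT 30: heading 303 -> 273
    -- iteration 2/2 --
    RT 49: heading 273 -> 224
    FD 20: (26.614,13.238) -> (12.227,-0.655) [heading=224, draw]
    RT 30: heading 224 -> 194
  ]
  -- iteration 3/4 --
  FD 1: (12.227,-0.655) -> (11.257,-0.897) [heading=194, draw]
  FD 7: (11.257,-0.897) -> (4.465,-2.591) [heading=194, draw]
  REPEAT 2 [
    -- iteration 1/2 --
    RT 49: heading 194 -> 145
    FD 20: (4.465,-2.591) -> (-11.918,8.881) [heading=145, draw]
    RT 30: heading 145 -> 115
    -- iteration 2/2 --
    RT 49: heading 115 -> 66
    FD 20: (-11.918,8.881) -> (-3.783,27.152) [heading=66, draw]
    RT 30: heading 66 -> 36
  ]
  -- iteration 4/4 --
  FD 1: (-3.783,27.152) -> (-2.974,27.74) [heading=36, draw]
  FD 7: (-2.974,27.74) -> (2.689,31.854) [heading=36, draw]
  REPEAT 2 [
    -- iteration 1/2 --
    RT 49: heading 36 -> 347
    FD 20: (2.689,31.854) -> (22.176,27.355) [heading=347, draw]
    RT 30: heading 347 -> 317
    -- iteration 2/2 --
    RT 49: heading 317 -> 268
    FD 20: (22.176,27.355) -> (21.478,7.367) [heading=268, draw]
    RT 30: heading 268 -> 238
  ]
]
LT 150: heading 238 -> 28
Final: pos=(21.478,7.367), heading=28, 16 segment(s) drawn

Segment lengths:
  seg 1: (0,0) -> (-0.866,0.5), length = 1
  seg 2: (-0.866,0.5) -> (-6.928,4), length = 7
  seg 3: (-6.928,4) -> (-10.744,23.633), length = 20
  seg 4: (-10.744,23.633) -> (7.799,31.125), length = 20
  seg 5: (7.799,31.125) -> (8.79,30.986), length = 1
  seg 6: (8.79,30.986) -> (15.721,30.011), length = 7
  seg 7: (15.721,30.011) -> (26.614,13.238), length = 20
  seg 8: (26.614,13.238) -> (12.227,-0.655), length = 20
  seg 9: (12.227,-0.655) -> (11.257,-0.897), length = 1
  seg 10: (11.257,-0.897) -> (4.465,-2.591), length = 7
  seg 11: (4.465,-2.591) -> (-11.918,8.881), length = 20
  seg 12: (-11.918,8.881) -> (-3.783,27.152), length = 20
  seg 13: (-3.783,27.152) -> (-2.974,27.74), length = 1
  seg 14: (-2.974,27.74) -> (2.689,31.854), length = 7
  seg 15: (2.689,31.854) -> (22.176,27.355), length = 20
  seg 16: (22.176,27.355) -> (21.478,7.367), length = 20
Total = 192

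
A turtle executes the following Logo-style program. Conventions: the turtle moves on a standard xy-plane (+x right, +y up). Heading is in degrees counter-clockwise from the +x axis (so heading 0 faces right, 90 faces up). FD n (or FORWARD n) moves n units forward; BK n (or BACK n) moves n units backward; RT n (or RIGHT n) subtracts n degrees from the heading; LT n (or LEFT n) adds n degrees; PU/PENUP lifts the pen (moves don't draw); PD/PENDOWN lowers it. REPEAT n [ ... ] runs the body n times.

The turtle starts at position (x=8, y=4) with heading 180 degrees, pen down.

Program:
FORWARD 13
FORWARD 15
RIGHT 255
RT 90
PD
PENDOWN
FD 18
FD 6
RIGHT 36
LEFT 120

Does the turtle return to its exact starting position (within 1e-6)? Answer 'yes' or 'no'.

Executing turtle program step by step:
Start: pos=(8,4), heading=180, pen down
FD 13: (8,4) -> (-5,4) [heading=180, draw]
FD 15: (-5,4) -> (-20,4) [heading=180, draw]
RT 255: heading 180 -> 285
RT 90: heading 285 -> 195
PD: pen down
PD: pen down
FD 18: (-20,4) -> (-37.387,-0.659) [heading=195, draw]
FD 6: (-37.387,-0.659) -> (-43.182,-2.212) [heading=195, draw]
RT 36: heading 195 -> 159
LT 120: heading 159 -> 279
Final: pos=(-43.182,-2.212), heading=279, 4 segment(s) drawn

Start position: (8, 4)
Final position: (-43.182, -2.212)
Distance = 51.558; >= 1e-6 -> NOT closed

Answer: no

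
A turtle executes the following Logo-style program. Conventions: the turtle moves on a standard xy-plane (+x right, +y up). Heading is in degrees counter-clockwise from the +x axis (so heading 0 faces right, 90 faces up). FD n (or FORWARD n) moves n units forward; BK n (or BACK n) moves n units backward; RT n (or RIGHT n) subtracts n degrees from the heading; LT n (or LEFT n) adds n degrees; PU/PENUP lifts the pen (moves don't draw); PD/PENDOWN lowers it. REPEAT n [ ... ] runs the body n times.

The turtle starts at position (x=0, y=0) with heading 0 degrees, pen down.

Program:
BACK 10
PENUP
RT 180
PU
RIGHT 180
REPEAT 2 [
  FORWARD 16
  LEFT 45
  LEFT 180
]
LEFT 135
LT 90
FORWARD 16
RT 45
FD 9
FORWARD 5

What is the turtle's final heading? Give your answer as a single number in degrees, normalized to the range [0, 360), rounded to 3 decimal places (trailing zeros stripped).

Executing turtle program step by step:
Start: pos=(0,0), heading=0, pen down
BK 10: (0,0) -> (-10,0) [heading=0, draw]
PU: pen up
RT 180: heading 0 -> 180
PU: pen up
RT 180: heading 180 -> 0
REPEAT 2 [
  -- iteration 1/2 --
  FD 16: (-10,0) -> (6,0) [heading=0, move]
  LT 45: heading 0 -> 45
  LT 180: heading 45 -> 225
  -- iteration 2/2 --
  FD 16: (6,0) -> (-5.314,-11.314) [heading=225, move]
  LT 45: heading 225 -> 270
  LT 180: heading 270 -> 90
]
LT 135: heading 90 -> 225
LT 90: heading 225 -> 315
FD 16: (-5.314,-11.314) -> (6,-22.627) [heading=315, move]
RT 45: heading 315 -> 270
FD 9: (6,-22.627) -> (6,-31.627) [heading=270, move]
FD 5: (6,-31.627) -> (6,-36.627) [heading=270, move]
Final: pos=(6,-36.627), heading=270, 1 segment(s) drawn

Answer: 270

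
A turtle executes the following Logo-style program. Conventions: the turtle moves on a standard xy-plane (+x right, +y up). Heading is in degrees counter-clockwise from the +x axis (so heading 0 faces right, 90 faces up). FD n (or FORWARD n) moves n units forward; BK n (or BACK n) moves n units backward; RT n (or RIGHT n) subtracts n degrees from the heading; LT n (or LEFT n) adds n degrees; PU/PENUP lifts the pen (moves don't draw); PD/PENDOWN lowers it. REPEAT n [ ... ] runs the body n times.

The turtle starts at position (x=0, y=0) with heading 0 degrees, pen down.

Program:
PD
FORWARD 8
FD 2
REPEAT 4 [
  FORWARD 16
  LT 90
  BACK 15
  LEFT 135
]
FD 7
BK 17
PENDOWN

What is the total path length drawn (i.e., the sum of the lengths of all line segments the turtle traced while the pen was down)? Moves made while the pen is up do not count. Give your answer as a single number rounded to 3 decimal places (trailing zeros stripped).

Answer: 158

Derivation:
Executing turtle program step by step:
Start: pos=(0,0), heading=0, pen down
PD: pen down
FD 8: (0,0) -> (8,0) [heading=0, draw]
FD 2: (8,0) -> (10,0) [heading=0, draw]
REPEAT 4 [
  -- iteration 1/4 --
  FD 16: (10,0) -> (26,0) [heading=0, draw]
  LT 90: heading 0 -> 90
  BK 15: (26,0) -> (26,-15) [heading=90, draw]
  LT 135: heading 90 -> 225
  -- iteration 2/4 --
  FD 16: (26,-15) -> (14.686,-26.314) [heading=225, draw]
  LT 90: heading 225 -> 315
  BK 15: (14.686,-26.314) -> (4.08,-15.707) [heading=315, draw]
  LT 135: heading 315 -> 90
  -- iteration 3/4 --
  FD 16: (4.08,-15.707) -> (4.08,0.293) [heading=90, draw]
  LT 90: heading 90 -> 180
  BK 15: (4.08,0.293) -> (19.08,0.293) [heading=180, draw]
  LT 135: heading 180 -> 315
  -- iteration 4/4 --
  FD 16: (19.08,0.293) -> (30.393,-11.021) [heading=315, draw]
  LT 90: heading 315 -> 45
  BK 15: (30.393,-11.021) -> (19.787,-21.627) [heading=45, draw]
  LT 135: heading 45 -> 180
]
FD 7: (19.787,-21.627) -> (12.787,-21.627) [heading=180, draw]
BK 17: (12.787,-21.627) -> (29.787,-21.627) [heading=180, draw]
PD: pen down
Final: pos=(29.787,-21.627), heading=180, 12 segment(s) drawn

Segment lengths:
  seg 1: (0,0) -> (8,0), length = 8
  seg 2: (8,0) -> (10,0), length = 2
  seg 3: (10,0) -> (26,0), length = 16
  seg 4: (26,0) -> (26,-15), length = 15
  seg 5: (26,-15) -> (14.686,-26.314), length = 16
  seg 6: (14.686,-26.314) -> (4.08,-15.707), length = 15
  seg 7: (4.08,-15.707) -> (4.08,0.293), length = 16
  seg 8: (4.08,0.293) -> (19.08,0.293), length = 15
  seg 9: (19.08,0.293) -> (30.393,-11.021), length = 16
  seg 10: (30.393,-11.021) -> (19.787,-21.627), length = 15
  seg 11: (19.787,-21.627) -> (12.787,-21.627), length = 7
  seg 12: (12.787,-21.627) -> (29.787,-21.627), length = 17
Total = 158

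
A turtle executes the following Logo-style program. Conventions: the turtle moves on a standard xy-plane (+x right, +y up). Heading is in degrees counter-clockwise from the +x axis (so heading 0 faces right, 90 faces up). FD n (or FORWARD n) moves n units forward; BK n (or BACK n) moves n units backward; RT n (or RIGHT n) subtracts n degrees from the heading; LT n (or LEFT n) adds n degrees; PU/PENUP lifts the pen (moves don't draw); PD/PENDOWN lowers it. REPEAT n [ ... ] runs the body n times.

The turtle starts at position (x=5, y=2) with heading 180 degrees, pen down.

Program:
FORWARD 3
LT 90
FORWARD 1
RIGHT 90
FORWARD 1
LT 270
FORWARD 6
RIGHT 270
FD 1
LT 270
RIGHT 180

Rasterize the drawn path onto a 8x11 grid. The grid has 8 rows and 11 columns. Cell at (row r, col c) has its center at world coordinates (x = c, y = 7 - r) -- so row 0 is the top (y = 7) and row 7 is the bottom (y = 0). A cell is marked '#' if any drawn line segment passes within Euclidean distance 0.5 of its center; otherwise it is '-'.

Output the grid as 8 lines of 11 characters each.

Answer: ##---------
-#---------
-#---------
-#---------
-#---------
-#####-----
-##--------
-----------

Derivation:
Segment 0: (5,2) -> (2,2)
Segment 1: (2,2) -> (2,1)
Segment 2: (2,1) -> (1,1)
Segment 3: (1,1) -> (1,7)
Segment 4: (1,7) -> (0,7)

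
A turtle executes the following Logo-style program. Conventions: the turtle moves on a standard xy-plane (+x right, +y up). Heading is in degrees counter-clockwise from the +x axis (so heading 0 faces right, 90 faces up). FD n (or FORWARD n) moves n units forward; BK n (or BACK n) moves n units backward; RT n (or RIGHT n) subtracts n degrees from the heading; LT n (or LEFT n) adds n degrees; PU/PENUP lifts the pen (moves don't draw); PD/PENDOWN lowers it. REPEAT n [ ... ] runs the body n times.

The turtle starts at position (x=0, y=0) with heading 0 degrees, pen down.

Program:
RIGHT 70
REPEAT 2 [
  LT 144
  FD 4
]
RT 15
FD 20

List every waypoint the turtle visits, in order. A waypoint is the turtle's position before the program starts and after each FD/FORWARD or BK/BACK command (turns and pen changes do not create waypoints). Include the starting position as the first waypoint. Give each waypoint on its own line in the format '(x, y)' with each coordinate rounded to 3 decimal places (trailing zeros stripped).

Executing turtle program step by step:
Start: pos=(0,0), heading=0, pen down
RT 70: heading 0 -> 290
REPEAT 2 [
  -- iteration 1/2 --
  LT 144: heading 290 -> 74
  FD 4: (0,0) -> (1.103,3.845) [heading=74, draw]
  -- iteration 2/2 --
  LT 144: heading 74 -> 218
  FD 4: (1.103,3.845) -> (-2.049,1.382) [heading=218, draw]
]
RT 15: heading 218 -> 203
FD 20: (-2.049,1.382) -> (-20.46,-6.432) [heading=203, draw]
Final: pos=(-20.46,-6.432), heading=203, 3 segment(s) drawn
Waypoints (4 total):
(0, 0)
(1.103, 3.845)
(-2.049, 1.382)
(-20.46, -6.432)

Answer: (0, 0)
(1.103, 3.845)
(-2.049, 1.382)
(-20.46, -6.432)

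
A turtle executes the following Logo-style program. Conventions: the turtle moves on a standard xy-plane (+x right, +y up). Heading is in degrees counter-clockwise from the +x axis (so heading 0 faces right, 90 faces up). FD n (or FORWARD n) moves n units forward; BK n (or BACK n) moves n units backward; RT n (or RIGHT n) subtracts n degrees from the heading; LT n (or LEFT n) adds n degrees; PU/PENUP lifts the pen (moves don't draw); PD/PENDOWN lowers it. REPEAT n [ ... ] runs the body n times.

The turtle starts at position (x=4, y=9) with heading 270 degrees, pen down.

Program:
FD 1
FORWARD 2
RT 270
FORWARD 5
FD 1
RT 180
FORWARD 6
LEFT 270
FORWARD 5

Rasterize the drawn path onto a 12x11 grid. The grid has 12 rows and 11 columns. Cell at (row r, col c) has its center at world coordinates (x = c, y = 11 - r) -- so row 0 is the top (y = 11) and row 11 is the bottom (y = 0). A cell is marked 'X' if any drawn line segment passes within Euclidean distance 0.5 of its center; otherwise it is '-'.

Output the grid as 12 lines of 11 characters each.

Segment 0: (4,9) -> (4,8)
Segment 1: (4,8) -> (4,6)
Segment 2: (4,6) -> (9,6)
Segment 3: (9,6) -> (10,6)
Segment 4: (10,6) -> (4,6)
Segment 5: (4,6) -> (4,11)

Answer: ----X------
----X------
----X------
----X------
----X------
----XXXXXXX
-----------
-----------
-----------
-----------
-----------
-----------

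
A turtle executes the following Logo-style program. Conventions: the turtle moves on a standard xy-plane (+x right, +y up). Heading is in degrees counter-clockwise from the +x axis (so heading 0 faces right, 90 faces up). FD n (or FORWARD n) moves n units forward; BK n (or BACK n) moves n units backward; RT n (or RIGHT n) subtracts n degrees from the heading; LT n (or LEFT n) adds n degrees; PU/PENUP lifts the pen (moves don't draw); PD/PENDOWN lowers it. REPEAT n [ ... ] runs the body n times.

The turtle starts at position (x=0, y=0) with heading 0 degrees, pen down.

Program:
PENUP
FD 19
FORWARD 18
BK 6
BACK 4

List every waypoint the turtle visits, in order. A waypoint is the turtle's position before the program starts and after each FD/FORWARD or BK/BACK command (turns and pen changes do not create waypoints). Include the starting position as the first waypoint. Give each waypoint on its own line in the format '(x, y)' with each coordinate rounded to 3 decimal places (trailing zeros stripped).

Answer: (0, 0)
(19, 0)
(37, 0)
(31, 0)
(27, 0)

Derivation:
Executing turtle program step by step:
Start: pos=(0,0), heading=0, pen down
PU: pen up
FD 19: (0,0) -> (19,0) [heading=0, move]
FD 18: (19,0) -> (37,0) [heading=0, move]
BK 6: (37,0) -> (31,0) [heading=0, move]
BK 4: (31,0) -> (27,0) [heading=0, move]
Final: pos=(27,0), heading=0, 0 segment(s) drawn
Waypoints (5 total):
(0, 0)
(19, 0)
(37, 0)
(31, 0)
(27, 0)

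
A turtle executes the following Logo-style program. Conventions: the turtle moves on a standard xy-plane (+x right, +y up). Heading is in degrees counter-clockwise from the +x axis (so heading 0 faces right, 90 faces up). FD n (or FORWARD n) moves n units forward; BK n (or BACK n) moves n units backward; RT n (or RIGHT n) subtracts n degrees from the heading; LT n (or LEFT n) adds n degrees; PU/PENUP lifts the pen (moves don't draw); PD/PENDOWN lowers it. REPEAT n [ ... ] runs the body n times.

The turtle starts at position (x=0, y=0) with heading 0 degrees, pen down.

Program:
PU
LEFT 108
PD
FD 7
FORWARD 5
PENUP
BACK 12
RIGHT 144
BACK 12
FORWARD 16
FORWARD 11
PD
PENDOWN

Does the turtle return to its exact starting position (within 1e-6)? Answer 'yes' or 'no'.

Executing turtle program step by step:
Start: pos=(0,0), heading=0, pen down
PU: pen up
LT 108: heading 0 -> 108
PD: pen down
FD 7: (0,0) -> (-2.163,6.657) [heading=108, draw]
FD 5: (-2.163,6.657) -> (-3.708,11.413) [heading=108, draw]
PU: pen up
BK 12: (-3.708,11.413) -> (0,0) [heading=108, move]
RT 144: heading 108 -> 324
BK 12: (0,0) -> (-9.708,7.053) [heading=324, move]
FD 16: (-9.708,7.053) -> (3.236,-2.351) [heading=324, move]
FD 11: (3.236,-2.351) -> (12.135,-8.817) [heading=324, move]
PD: pen down
PD: pen down
Final: pos=(12.135,-8.817), heading=324, 2 segment(s) drawn

Start position: (0, 0)
Final position: (12.135, -8.817)
Distance = 15; >= 1e-6 -> NOT closed

Answer: no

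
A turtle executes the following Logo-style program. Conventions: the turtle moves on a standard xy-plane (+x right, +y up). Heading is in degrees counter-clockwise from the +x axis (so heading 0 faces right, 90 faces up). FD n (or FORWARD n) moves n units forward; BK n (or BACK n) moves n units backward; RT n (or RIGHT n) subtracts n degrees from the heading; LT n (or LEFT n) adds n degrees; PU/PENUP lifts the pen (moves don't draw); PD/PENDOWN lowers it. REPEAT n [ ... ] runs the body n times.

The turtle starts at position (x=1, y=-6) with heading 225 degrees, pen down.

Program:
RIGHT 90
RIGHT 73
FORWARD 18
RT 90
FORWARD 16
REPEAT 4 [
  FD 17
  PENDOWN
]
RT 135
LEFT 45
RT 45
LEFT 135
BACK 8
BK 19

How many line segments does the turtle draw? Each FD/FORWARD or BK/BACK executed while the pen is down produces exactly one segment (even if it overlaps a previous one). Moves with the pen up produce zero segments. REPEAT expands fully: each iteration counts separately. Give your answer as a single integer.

Answer: 8

Derivation:
Executing turtle program step by step:
Start: pos=(1,-6), heading=225, pen down
RT 90: heading 225 -> 135
RT 73: heading 135 -> 62
FD 18: (1,-6) -> (9.45,9.893) [heading=62, draw]
RT 90: heading 62 -> 332
FD 16: (9.45,9.893) -> (23.578,2.382) [heading=332, draw]
REPEAT 4 [
  -- iteration 1/4 --
  FD 17: (23.578,2.382) -> (38.588,-5.6) [heading=332, draw]
  PD: pen down
  -- iteration 2/4 --
  FD 17: (38.588,-5.6) -> (53.598,-13.581) [heading=332, draw]
  PD: pen down
  -- iteration 3/4 --
  FD 17: (53.598,-13.581) -> (68.608,-21.562) [heading=332, draw]
  PD: pen down
  -- iteration 4/4 --
  FD 17: (68.608,-21.562) -> (83.618,-29.543) [heading=332, draw]
  PD: pen down
]
RT 135: heading 332 -> 197
LT 45: heading 197 -> 242
RT 45: heading 242 -> 197
LT 135: heading 197 -> 332
BK 8: (83.618,-29.543) -> (76.555,-25.787) [heading=332, draw]
BK 19: (76.555,-25.787) -> (59.779,-16.867) [heading=332, draw]
Final: pos=(59.779,-16.867), heading=332, 8 segment(s) drawn
Segments drawn: 8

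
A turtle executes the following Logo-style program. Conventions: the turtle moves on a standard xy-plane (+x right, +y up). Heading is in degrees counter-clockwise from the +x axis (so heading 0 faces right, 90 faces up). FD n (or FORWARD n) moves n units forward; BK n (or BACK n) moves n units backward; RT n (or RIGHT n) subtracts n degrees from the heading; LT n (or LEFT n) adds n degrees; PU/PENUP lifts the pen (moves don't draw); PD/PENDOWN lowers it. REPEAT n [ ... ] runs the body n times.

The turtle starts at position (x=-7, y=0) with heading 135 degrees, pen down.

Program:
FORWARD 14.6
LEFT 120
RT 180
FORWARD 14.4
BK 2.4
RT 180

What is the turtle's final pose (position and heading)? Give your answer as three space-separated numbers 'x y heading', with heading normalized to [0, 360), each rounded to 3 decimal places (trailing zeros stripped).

Answer: -14.218 21.915 255

Derivation:
Executing turtle program step by step:
Start: pos=(-7,0), heading=135, pen down
FD 14.6: (-7,0) -> (-17.324,10.324) [heading=135, draw]
LT 120: heading 135 -> 255
RT 180: heading 255 -> 75
FD 14.4: (-17.324,10.324) -> (-13.597,24.233) [heading=75, draw]
BK 2.4: (-13.597,24.233) -> (-14.218,21.915) [heading=75, draw]
RT 180: heading 75 -> 255
Final: pos=(-14.218,21.915), heading=255, 3 segment(s) drawn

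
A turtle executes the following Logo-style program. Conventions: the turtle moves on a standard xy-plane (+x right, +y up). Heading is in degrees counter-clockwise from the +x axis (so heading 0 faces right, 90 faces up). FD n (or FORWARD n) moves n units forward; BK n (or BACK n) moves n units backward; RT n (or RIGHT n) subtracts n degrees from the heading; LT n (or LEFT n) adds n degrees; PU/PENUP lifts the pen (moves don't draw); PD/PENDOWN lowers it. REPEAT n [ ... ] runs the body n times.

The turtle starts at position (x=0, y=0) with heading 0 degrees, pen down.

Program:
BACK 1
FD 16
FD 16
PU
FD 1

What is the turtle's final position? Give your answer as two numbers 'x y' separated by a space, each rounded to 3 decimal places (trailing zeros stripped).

Answer: 32 0

Derivation:
Executing turtle program step by step:
Start: pos=(0,0), heading=0, pen down
BK 1: (0,0) -> (-1,0) [heading=0, draw]
FD 16: (-1,0) -> (15,0) [heading=0, draw]
FD 16: (15,0) -> (31,0) [heading=0, draw]
PU: pen up
FD 1: (31,0) -> (32,0) [heading=0, move]
Final: pos=(32,0), heading=0, 3 segment(s) drawn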